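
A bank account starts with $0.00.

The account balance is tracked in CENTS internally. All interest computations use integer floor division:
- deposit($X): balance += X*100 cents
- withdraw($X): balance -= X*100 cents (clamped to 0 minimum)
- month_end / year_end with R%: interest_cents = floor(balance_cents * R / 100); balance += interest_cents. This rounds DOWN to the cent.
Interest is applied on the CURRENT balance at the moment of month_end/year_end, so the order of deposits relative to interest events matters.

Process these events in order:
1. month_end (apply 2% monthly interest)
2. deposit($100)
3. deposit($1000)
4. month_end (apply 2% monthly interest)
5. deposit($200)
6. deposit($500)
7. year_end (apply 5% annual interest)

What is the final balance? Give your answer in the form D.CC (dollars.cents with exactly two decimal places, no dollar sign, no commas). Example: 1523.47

After 1 (month_end (apply 2% monthly interest)): balance=$0.00 total_interest=$0.00
After 2 (deposit($100)): balance=$100.00 total_interest=$0.00
After 3 (deposit($1000)): balance=$1100.00 total_interest=$0.00
After 4 (month_end (apply 2% monthly interest)): balance=$1122.00 total_interest=$22.00
After 5 (deposit($200)): balance=$1322.00 total_interest=$22.00
After 6 (deposit($500)): balance=$1822.00 total_interest=$22.00
After 7 (year_end (apply 5% annual interest)): balance=$1913.10 total_interest=$113.10

Answer: 1913.10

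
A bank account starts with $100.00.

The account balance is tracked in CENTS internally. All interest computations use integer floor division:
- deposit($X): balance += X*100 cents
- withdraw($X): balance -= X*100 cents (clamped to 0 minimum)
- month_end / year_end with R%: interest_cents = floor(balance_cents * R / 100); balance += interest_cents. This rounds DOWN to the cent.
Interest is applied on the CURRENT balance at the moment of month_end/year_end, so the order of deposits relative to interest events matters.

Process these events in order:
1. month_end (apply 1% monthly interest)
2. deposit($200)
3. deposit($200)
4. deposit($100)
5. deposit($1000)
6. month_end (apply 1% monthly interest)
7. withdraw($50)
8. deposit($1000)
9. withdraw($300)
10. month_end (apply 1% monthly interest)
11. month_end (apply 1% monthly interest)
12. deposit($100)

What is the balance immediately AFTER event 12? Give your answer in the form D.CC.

After 1 (month_end (apply 1% monthly interest)): balance=$101.00 total_interest=$1.00
After 2 (deposit($200)): balance=$301.00 total_interest=$1.00
After 3 (deposit($200)): balance=$501.00 total_interest=$1.00
After 4 (deposit($100)): balance=$601.00 total_interest=$1.00
After 5 (deposit($1000)): balance=$1601.00 total_interest=$1.00
After 6 (month_end (apply 1% monthly interest)): balance=$1617.01 total_interest=$17.01
After 7 (withdraw($50)): balance=$1567.01 total_interest=$17.01
After 8 (deposit($1000)): balance=$2567.01 total_interest=$17.01
After 9 (withdraw($300)): balance=$2267.01 total_interest=$17.01
After 10 (month_end (apply 1% monthly interest)): balance=$2289.68 total_interest=$39.68
After 11 (month_end (apply 1% monthly interest)): balance=$2312.57 total_interest=$62.57
After 12 (deposit($100)): balance=$2412.57 total_interest=$62.57

Answer: 2412.57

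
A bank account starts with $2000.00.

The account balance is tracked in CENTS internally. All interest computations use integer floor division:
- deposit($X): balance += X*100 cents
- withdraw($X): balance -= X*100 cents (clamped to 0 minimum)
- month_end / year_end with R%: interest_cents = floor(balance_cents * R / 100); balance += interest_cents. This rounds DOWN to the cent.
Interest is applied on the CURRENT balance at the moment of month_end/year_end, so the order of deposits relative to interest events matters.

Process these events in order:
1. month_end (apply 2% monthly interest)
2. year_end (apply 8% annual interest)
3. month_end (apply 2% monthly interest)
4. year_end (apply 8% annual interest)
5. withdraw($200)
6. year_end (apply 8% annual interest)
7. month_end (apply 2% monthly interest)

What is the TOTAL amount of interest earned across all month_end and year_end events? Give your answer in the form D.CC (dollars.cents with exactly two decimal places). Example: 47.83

After 1 (month_end (apply 2% monthly interest)): balance=$2040.00 total_interest=$40.00
After 2 (year_end (apply 8% annual interest)): balance=$2203.20 total_interest=$203.20
After 3 (month_end (apply 2% monthly interest)): balance=$2247.26 total_interest=$247.26
After 4 (year_end (apply 8% annual interest)): balance=$2427.04 total_interest=$427.04
After 5 (withdraw($200)): balance=$2227.04 total_interest=$427.04
After 6 (year_end (apply 8% annual interest)): balance=$2405.20 total_interest=$605.20
After 7 (month_end (apply 2% monthly interest)): balance=$2453.30 total_interest=$653.30

Answer: 653.30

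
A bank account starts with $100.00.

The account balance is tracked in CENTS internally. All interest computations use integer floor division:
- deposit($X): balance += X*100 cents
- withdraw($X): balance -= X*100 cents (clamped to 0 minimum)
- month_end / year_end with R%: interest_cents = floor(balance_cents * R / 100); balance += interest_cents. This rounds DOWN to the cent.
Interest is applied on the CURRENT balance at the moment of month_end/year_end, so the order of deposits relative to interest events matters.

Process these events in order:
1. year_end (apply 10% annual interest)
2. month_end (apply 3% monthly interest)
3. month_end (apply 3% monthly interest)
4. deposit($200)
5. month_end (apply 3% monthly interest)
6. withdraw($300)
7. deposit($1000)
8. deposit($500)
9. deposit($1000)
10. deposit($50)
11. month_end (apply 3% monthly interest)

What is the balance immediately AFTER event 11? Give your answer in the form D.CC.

Answer: 2653.47

Derivation:
After 1 (year_end (apply 10% annual interest)): balance=$110.00 total_interest=$10.00
After 2 (month_end (apply 3% monthly interest)): balance=$113.30 total_interest=$13.30
After 3 (month_end (apply 3% monthly interest)): balance=$116.69 total_interest=$16.69
After 4 (deposit($200)): balance=$316.69 total_interest=$16.69
After 5 (month_end (apply 3% monthly interest)): balance=$326.19 total_interest=$26.19
After 6 (withdraw($300)): balance=$26.19 total_interest=$26.19
After 7 (deposit($1000)): balance=$1026.19 total_interest=$26.19
After 8 (deposit($500)): balance=$1526.19 total_interest=$26.19
After 9 (deposit($1000)): balance=$2526.19 total_interest=$26.19
After 10 (deposit($50)): balance=$2576.19 total_interest=$26.19
After 11 (month_end (apply 3% monthly interest)): balance=$2653.47 total_interest=$103.47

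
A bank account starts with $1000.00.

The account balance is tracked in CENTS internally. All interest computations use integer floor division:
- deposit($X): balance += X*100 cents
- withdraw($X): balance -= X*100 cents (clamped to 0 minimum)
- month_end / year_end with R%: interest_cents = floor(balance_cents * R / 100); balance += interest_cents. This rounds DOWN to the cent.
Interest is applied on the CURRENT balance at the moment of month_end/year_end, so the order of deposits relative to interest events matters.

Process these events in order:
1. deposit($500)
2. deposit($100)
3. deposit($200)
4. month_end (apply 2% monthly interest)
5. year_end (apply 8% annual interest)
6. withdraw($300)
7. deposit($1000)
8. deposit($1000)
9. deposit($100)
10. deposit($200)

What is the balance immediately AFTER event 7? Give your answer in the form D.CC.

Answer: 2682.88

Derivation:
After 1 (deposit($500)): balance=$1500.00 total_interest=$0.00
After 2 (deposit($100)): balance=$1600.00 total_interest=$0.00
After 3 (deposit($200)): balance=$1800.00 total_interest=$0.00
After 4 (month_end (apply 2% monthly interest)): balance=$1836.00 total_interest=$36.00
After 5 (year_end (apply 8% annual interest)): balance=$1982.88 total_interest=$182.88
After 6 (withdraw($300)): balance=$1682.88 total_interest=$182.88
After 7 (deposit($1000)): balance=$2682.88 total_interest=$182.88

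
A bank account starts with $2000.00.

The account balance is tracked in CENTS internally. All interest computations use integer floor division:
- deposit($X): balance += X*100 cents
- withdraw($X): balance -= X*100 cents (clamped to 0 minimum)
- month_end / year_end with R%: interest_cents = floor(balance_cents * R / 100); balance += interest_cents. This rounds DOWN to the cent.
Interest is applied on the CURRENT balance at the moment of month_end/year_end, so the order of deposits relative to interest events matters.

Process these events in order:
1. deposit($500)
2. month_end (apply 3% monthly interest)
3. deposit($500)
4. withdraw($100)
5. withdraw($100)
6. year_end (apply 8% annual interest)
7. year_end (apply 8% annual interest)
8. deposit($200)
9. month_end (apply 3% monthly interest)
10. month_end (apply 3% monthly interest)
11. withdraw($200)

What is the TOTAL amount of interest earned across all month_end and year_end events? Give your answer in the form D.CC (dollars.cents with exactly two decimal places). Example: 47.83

After 1 (deposit($500)): balance=$2500.00 total_interest=$0.00
After 2 (month_end (apply 3% monthly interest)): balance=$2575.00 total_interest=$75.00
After 3 (deposit($500)): balance=$3075.00 total_interest=$75.00
After 4 (withdraw($100)): balance=$2975.00 total_interest=$75.00
After 5 (withdraw($100)): balance=$2875.00 total_interest=$75.00
After 6 (year_end (apply 8% annual interest)): balance=$3105.00 total_interest=$305.00
After 7 (year_end (apply 8% annual interest)): balance=$3353.40 total_interest=$553.40
After 8 (deposit($200)): balance=$3553.40 total_interest=$553.40
After 9 (month_end (apply 3% monthly interest)): balance=$3660.00 total_interest=$660.00
After 10 (month_end (apply 3% monthly interest)): balance=$3769.80 total_interest=$769.80
After 11 (withdraw($200)): balance=$3569.80 total_interest=$769.80

Answer: 769.80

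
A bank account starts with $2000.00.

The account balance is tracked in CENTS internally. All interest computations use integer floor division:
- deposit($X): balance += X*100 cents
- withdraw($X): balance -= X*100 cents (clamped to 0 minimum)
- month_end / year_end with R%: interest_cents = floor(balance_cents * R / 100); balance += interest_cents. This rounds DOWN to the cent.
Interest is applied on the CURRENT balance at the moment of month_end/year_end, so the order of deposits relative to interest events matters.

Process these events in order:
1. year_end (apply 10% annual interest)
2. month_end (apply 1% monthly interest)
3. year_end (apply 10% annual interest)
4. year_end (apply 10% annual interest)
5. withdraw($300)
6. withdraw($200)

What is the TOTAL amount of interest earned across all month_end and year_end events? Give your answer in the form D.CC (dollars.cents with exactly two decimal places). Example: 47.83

Answer: 688.62

Derivation:
After 1 (year_end (apply 10% annual interest)): balance=$2200.00 total_interest=$200.00
After 2 (month_end (apply 1% monthly interest)): balance=$2222.00 total_interest=$222.00
After 3 (year_end (apply 10% annual interest)): balance=$2444.20 total_interest=$444.20
After 4 (year_end (apply 10% annual interest)): balance=$2688.62 total_interest=$688.62
After 5 (withdraw($300)): balance=$2388.62 total_interest=$688.62
After 6 (withdraw($200)): balance=$2188.62 total_interest=$688.62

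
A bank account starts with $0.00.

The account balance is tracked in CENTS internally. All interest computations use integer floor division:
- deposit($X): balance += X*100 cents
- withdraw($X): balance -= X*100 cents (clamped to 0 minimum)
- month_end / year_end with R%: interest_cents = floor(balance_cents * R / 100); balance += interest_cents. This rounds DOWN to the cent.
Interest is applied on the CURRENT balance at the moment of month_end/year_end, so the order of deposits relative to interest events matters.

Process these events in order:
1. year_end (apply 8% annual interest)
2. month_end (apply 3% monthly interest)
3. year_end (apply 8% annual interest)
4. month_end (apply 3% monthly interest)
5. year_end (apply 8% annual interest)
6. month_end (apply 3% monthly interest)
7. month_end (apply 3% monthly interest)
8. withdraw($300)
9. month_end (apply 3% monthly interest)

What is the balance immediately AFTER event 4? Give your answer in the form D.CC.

Answer: 0.00

Derivation:
After 1 (year_end (apply 8% annual interest)): balance=$0.00 total_interest=$0.00
After 2 (month_end (apply 3% monthly interest)): balance=$0.00 total_interest=$0.00
After 3 (year_end (apply 8% annual interest)): balance=$0.00 total_interest=$0.00
After 4 (month_end (apply 3% monthly interest)): balance=$0.00 total_interest=$0.00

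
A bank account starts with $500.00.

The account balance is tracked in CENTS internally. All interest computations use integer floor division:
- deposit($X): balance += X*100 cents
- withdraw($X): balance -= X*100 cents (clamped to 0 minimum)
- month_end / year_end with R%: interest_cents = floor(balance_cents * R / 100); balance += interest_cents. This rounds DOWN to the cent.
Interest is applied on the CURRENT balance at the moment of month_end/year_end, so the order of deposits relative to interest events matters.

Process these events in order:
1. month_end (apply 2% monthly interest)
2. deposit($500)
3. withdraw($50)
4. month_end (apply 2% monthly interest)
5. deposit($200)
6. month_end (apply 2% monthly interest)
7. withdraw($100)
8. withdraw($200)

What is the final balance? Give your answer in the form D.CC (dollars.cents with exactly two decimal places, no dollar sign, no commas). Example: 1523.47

Answer: 902.78

Derivation:
After 1 (month_end (apply 2% monthly interest)): balance=$510.00 total_interest=$10.00
After 2 (deposit($500)): balance=$1010.00 total_interest=$10.00
After 3 (withdraw($50)): balance=$960.00 total_interest=$10.00
After 4 (month_end (apply 2% monthly interest)): balance=$979.20 total_interest=$29.20
After 5 (deposit($200)): balance=$1179.20 total_interest=$29.20
After 6 (month_end (apply 2% monthly interest)): balance=$1202.78 total_interest=$52.78
After 7 (withdraw($100)): balance=$1102.78 total_interest=$52.78
After 8 (withdraw($200)): balance=$902.78 total_interest=$52.78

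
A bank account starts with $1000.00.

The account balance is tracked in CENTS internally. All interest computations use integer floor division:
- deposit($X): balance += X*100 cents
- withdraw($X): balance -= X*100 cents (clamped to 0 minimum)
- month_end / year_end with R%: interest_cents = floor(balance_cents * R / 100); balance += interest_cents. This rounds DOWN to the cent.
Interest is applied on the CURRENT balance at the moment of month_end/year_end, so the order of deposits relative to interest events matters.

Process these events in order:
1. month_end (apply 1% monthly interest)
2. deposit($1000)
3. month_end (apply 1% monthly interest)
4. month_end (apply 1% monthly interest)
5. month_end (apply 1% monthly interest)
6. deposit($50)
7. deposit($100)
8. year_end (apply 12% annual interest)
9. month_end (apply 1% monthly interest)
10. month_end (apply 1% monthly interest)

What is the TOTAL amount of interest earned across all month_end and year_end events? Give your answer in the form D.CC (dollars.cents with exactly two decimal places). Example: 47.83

After 1 (month_end (apply 1% monthly interest)): balance=$1010.00 total_interest=$10.00
After 2 (deposit($1000)): balance=$2010.00 total_interest=$10.00
After 3 (month_end (apply 1% monthly interest)): balance=$2030.10 total_interest=$30.10
After 4 (month_end (apply 1% monthly interest)): balance=$2050.40 total_interest=$50.40
After 5 (month_end (apply 1% monthly interest)): balance=$2070.90 total_interest=$70.90
After 6 (deposit($50)): balance=$2120.90 total_interest=$70.90
After 7 (deposit($100)): balance=$2220.90 total_interest=$70.90
After 8 (year_end (apply 12% annual interest)): balance=$2487.40 total_interest=$337.40
After 9 (month_end (apply 1% monthly interest)): balance=$2512.27 total_interest=$362.27
After 10 (month_end (apply 1% monthly interest)): balance=$2537.39 total_interest=$387.39

Answer: 387.39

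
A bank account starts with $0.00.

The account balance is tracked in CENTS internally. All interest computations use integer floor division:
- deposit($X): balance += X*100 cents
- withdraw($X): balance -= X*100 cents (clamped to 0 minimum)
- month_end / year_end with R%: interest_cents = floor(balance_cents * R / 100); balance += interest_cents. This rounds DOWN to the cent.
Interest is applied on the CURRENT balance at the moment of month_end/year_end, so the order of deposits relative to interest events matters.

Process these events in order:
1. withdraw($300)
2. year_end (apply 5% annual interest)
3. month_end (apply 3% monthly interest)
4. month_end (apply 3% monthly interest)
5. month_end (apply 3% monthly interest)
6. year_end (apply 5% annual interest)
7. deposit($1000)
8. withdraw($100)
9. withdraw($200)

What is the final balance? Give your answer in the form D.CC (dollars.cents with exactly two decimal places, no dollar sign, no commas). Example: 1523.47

After 1 (withdraw($300)): balance=$0.00 total_interest=$0.00
After 2 (year_end (apply 5% annual interest)): balance=$0.00 total_interest=$0.00
After 3 (month_end (apply 3% monthly interest)): balance=$0.00 total_interest=$0.00
After 4 (month_end (apply 3% monthly interest)): balance=$0.00 total_interest=$0.00
After 5 (month_end (apply 3% monthly interest)): balance=$0.00 total_interest=$0.00
After 6 (year_end (apply 5% annual interest)): balance=$0.00 total_interest=$0.00
After 7 (deposit($1000)): balance=$1000.00 total_interest=$0.00
After 8 (withdraw($100)): balance=$900.00 total_interest=$0.00
After 9 (withdraw($200)): balance=$700.00 total_interest=$0.00

Answer: 700.00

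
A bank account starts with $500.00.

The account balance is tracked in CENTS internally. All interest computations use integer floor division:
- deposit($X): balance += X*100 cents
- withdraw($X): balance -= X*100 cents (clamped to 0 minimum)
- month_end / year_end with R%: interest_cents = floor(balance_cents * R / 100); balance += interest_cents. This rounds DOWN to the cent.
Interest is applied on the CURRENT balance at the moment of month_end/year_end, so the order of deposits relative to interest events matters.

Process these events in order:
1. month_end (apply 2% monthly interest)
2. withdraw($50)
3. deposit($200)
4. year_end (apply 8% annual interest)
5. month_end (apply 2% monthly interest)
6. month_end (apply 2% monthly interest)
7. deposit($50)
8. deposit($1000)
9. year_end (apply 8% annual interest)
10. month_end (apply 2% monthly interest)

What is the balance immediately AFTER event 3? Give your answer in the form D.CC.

Answer: 660.00

Derivation:
After 1 (month_end (apply 2% monthly interest)): balance=$510.00 total_interest=$10.00
After 2 (withdraw($50)): balance=$460.00 total_interest=$10.00
After 3 (deposit($200)): balance=$660.00 total_interest=$10.00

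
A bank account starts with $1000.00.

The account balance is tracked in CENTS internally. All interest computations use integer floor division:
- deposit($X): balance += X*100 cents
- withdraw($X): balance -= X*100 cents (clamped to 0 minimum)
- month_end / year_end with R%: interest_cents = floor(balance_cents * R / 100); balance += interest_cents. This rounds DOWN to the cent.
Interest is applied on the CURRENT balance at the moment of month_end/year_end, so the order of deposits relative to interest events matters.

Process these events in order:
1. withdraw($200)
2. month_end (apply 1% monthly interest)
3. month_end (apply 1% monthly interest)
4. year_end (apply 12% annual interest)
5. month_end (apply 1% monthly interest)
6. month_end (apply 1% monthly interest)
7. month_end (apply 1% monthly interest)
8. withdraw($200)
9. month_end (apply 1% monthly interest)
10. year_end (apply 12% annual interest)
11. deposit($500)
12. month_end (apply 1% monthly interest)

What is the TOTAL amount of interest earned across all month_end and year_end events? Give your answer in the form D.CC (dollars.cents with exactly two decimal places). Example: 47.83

Answer: 252.37

Derivation:
After 1 (withdraw($200)): balance=$800.00 total_interest=$0.00
After 2 (month_end (apply 1% monthly interest)): balance=$808.00 total_interest=$8.00
After 3 (month_end (apply 1% monthly interest)): balance=$816.08 total_interest=$16.08
After 4 (year_end (apply 12% annual interest)): balance=$914.00 total_interest=$114.00
After 5 (month_end (apply 1% monthly interest)): balance=$923.14 total_interest=$123.14
After 6 (month_end (apply 1% monthly interest)): balance=$932.37 total_interest=$132.37
After 7 (month_end (apply 1% monthly interest)): balance=$941.69 total_interest=$141.69
After 8 (withdraw($200)): balance=$741.69 total_interest=$141.69
After 9 (month_end (apply 1% monthly interest)): balance=$749.10 total_interest=$149.10
After 10 (year_end (apply 12% annual interest)): balance=$838.99 total_interest=$238.99
After 11 (deposit($500)): balance=$1338.99 total_interest=$238.99
After 12 (month_end (apply 1% monthly interest)): balance=$1352.37 total_interest=$252.37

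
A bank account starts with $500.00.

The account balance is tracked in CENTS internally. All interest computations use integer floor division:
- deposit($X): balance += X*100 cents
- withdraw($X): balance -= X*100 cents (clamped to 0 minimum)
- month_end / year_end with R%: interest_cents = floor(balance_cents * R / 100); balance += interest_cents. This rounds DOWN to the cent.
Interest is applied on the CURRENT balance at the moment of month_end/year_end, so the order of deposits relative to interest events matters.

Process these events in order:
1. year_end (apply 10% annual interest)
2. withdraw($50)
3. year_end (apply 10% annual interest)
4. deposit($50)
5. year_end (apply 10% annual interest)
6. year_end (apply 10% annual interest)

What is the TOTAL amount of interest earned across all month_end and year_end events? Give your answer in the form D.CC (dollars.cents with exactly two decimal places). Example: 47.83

After 1 (year_end (apply 10% annual interest)): balance=$550.00 total_interest=$50.00
After 2 (withdraw($50)): balance=$500.00 total_interest=$50.00
After 3 (year_end (apply 10% annual interest)): balance=$550.00 total_interest=$100.00
After 4 (deposit($50)): balance=$600.00 total_interest=$100.00
After 5 (year_end (apply 10% annual interest)): balance=$660.00 total_interest=$160.00
After 6 (year_end (apply 10% annual interest)): balance=$726.00 total_interest=$226.00

Answer: 226.00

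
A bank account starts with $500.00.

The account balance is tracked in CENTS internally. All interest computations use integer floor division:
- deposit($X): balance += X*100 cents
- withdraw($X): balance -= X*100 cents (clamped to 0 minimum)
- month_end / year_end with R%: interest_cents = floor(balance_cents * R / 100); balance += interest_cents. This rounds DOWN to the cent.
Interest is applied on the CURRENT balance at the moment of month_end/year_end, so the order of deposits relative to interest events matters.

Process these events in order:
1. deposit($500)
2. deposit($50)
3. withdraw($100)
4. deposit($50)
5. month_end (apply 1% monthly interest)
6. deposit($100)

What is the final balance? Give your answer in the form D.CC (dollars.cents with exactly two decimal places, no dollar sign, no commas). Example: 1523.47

Answer: 1110.00

Derivation:
After 1 (deposit($500)): balance=$1000.00 total_interest=$0.00
After 2 (deposit($50)): balance=$1050.00 total_interest=$0.00
After 3 (withdraw($100)): balance=$950.00 total_interest=$0.00
After 4 (deposit($50)): balance=$1000.00 total_interest=$0.00
After 5 (month_end (apply 1% monthly interest)): balance=$1010.00 total_interest=$10.00
After 6 (deposit($100)): balance=$1110.00 total_interest=$10.00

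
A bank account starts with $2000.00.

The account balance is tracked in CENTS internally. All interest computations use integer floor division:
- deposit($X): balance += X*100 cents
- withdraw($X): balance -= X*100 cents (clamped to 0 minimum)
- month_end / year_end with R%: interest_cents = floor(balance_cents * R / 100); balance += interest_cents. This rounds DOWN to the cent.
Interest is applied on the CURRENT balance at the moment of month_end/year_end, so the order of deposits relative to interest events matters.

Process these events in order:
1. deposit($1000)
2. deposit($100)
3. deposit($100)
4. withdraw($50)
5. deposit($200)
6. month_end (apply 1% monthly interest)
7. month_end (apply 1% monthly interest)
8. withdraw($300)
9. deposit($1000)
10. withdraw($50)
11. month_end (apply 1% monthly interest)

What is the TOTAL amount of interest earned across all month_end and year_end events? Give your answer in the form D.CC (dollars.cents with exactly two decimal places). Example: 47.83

Answer: 108.00

Derivation:
After 1 (deposit($1000)): balance=$3000.00 total_interest=$0.00
After 2 (deposit($100)): balance=$3100.00 total_interest=$0.00
After 3 (deposit($100)): balance=$3200.00 total_interest=$0.00
After 4 (withdraw($50)): balance=$3150.00 total_interest=$0.00
After 5 (deposit($200)): balance=$3350.00 total_interest=$0.00
After 6 (month_end (apply 1% monthly interest)): balance=$3383.50 total_interest=$33.50
After 7 (month_end (apply 1% monthly interest)): balance=$3417.33 total_interest=$67.33
After 8 (withdraw($300)): balance=$3117.33 total_interest=$67.33
After 9 (deposit($1000)): balance=$4117.33 total_interest=$67.33
After 10 (withdraw($50)): balance=$4067.33 total_interest=$67.33
After 11 (month_end (apply 1% monthly interest)): balance=$4108.00 total_interest=$108.00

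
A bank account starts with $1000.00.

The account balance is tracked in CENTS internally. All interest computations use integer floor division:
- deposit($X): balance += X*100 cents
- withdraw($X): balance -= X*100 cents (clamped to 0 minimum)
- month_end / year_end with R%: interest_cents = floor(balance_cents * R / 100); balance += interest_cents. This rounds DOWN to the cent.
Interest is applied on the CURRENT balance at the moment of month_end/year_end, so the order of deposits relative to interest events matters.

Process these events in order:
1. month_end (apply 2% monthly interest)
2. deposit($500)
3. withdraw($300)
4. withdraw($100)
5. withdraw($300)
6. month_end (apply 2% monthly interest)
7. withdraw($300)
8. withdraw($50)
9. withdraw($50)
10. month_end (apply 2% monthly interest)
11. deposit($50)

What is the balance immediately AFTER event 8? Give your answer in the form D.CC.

After 1 (month_end (apply 2% monthly interest)): balance=$1020.00 total_interest=$20.00
After 2 (deposit($500)): balance=$1520.00 total_interest=$20.00
After 3 (withdraw($300)): balance=$1220.00 total_interest=$20.00
After 4 (withdraw($100)): balance=$1120.00 total_interest=$20.00
After 5 (withdraw($300)): balance=$820.00 total_interest=$20.00
After 6 (month_end (apply 2% monthly interest)): balance=$836.40 total_interest=$36.40
After 7 (withdraw($300)): balance=$536.40 total_interest=$36.40
After 8 (withdraw($50)): balance=$486.40 total_interest=$36.40

Answer: 486.40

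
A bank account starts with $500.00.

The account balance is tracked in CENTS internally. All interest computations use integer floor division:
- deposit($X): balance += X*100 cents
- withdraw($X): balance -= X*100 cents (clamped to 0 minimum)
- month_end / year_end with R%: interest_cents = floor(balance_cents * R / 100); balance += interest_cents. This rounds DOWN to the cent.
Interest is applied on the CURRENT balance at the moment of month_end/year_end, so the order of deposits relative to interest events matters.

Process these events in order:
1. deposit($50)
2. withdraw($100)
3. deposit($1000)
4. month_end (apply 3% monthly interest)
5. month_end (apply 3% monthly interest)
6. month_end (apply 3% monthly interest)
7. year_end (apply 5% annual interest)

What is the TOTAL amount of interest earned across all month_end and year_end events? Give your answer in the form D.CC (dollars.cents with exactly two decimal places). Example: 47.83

After 1 (deposit($50)): balance=$550.00 total_interest=$0.00
After 2 (withdraw($100)): balance=$450.00 total_interest=$0.00
After 3 (deposit($1000)): balance=$1450.00 total_interest=$0.00
After 4 (month_end (apply 3% monthly interest)): balance=$1493.50 total_interest=$43.50
After 5 (month_end (apply 3% monthly interest)): balance=$1538.30 total_interest=$88.30
After 6 (month_end (apply 3% monthly interest)): balance=$1584.44 total_interest=$134.44
After 7 (year_end (apply 5% annual interest)): balance=$1663.66 total_interest=$213.66

Answer: 213.66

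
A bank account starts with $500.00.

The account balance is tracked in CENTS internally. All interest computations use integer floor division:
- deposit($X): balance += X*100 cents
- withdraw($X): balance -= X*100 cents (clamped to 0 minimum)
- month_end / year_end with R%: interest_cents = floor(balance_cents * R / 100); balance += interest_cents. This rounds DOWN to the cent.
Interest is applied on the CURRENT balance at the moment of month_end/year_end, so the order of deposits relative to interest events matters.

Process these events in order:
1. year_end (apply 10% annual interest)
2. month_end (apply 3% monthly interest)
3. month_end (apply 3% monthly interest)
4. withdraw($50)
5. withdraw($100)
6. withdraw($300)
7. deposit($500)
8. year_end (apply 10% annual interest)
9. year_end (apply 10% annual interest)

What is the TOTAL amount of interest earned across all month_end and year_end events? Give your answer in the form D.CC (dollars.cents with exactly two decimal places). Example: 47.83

After 1 (year_end (apply 10% annual interest)): balance=$550.00 total_interest=$50.00
After 2 (month_end (apply 3% monthly interest)): balance=$566.50 total_interest=$66.50
After 3 (month_end (apply 3% monthly interest)): balance=$583.49 total_interest=$83.49
After 4 (withdraw($50)): balance=$533.49 total_interest=$83.49
After 5 (withdraw($100)): balance=$433.49 total_interest=$83.49
After 6 (withdraw($300)): balance=$133.49 total_interest=$83.49
After 7 (deposit($500)): balance=$633.49 total_interest=$83.49
After 8 (year_end (apply 10% annual interest)): balance=$696.83 total_interest=$146.83
After 9 (year_end (apply 10% annual interest)): balance=$766.51 total_interest=$216.51

Answer: 216.51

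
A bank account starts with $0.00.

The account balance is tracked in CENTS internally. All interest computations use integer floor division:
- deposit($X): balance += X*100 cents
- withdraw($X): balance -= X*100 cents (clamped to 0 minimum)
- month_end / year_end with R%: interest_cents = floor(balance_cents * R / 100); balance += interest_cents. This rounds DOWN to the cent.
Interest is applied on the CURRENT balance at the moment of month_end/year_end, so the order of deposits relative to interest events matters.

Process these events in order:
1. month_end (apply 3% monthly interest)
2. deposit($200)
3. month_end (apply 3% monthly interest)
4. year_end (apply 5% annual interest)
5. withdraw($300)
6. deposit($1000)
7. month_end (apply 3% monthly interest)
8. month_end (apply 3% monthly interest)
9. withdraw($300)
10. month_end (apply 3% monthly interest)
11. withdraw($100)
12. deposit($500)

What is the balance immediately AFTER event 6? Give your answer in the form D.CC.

After 1 (month_end (apply 3% monthly interest)): balance=$0.00 total_interest=$0.00
After 2 (deposit($200)): balance=$200.00 total_interest=$0.00
After 3 (month_end (apply 3% monthly interest)): balance=$206.00 total_interest=$6.00
After 4 (year_end (apply 5% annual interest)): balance=$216.30 total_interest=$16.30
After 5 (withdraw($300)): balance=$0.00 total_interest=$16.30
After 6 (deposit($1000)): balance=$1000.00 total_interest=$16.30

Answer: 1000.00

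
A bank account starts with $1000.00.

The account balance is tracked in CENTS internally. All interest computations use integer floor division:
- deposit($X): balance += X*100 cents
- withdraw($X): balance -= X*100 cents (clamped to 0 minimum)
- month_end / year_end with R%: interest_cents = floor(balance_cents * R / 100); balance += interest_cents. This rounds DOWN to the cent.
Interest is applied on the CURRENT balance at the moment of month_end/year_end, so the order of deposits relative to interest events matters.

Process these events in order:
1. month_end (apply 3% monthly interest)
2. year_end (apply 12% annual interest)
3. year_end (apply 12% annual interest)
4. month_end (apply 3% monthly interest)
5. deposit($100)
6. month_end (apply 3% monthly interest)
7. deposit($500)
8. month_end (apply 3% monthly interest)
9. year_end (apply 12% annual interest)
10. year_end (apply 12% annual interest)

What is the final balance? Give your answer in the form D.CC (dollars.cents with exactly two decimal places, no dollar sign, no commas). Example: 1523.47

After 1 (month_end (apply 3% monthly interest)): balance=$1030.00 total_interest=$30.00
After 2 (year_end (apply 12% annual interest)): balance=$1153.60 total_interest=$153.60
After 3 (year_end (apply 12% annual interest)): balance=$1292.03 total_interest=$292.03
After 4 (month_end (apply 3% monthly interest)): balance=$1330.79 total_interest=$330.79
After 5 (deposit($100)): balance=$1430.79 total_interest=$330.79
After 6 (month_end (apply 3% monthly interest)): balance=$1473.71 total_interest=$373.71
After 7 (deposit($500)): balance=$1973.71 total_interest=$373.71
After 8 (month_end (apply 3% monthly interest)): balance=$2032.92 total_interest=$432.92
After 9 (year_end (apply 12% annual interest)): balance=$2276.87 total_interest=$676.87
After 10 (year_end (apply 12% annual interest)): balance=$2550.09 total_interest=$950.09

Answer: 2550.09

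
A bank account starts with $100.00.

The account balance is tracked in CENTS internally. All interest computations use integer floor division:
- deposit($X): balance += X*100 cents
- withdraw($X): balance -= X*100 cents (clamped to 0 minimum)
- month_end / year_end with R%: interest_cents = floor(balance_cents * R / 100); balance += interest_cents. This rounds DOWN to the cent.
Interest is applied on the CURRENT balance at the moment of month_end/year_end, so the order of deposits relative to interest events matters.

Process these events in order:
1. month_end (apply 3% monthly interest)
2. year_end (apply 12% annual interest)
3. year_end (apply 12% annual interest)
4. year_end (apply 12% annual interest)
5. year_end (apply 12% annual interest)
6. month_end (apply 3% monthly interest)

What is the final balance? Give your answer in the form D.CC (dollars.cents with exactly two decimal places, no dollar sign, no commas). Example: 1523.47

After 1 (month_end (apply 3% monthly interest)): balance=$103.00 total_interest=$3.00
After 2 (year_end (apply 12% annual interest)): balance=$115.36 total_interest=$15.36
After 3 (year_end (apply 12% annual interest)): balance=$129.20 total_interest=$29.20
After 4 (year_end (apply 12% annual interest)): balance=$144.70 total_interest=$44.70
After 5 (year_end (apply 12% annual interest)): balance=$162.06 total_interest=$62.06
After 6 (month_end (apply 3% monthly interest)): balance=$166.92 total_interest=$66.92

Answer: 166.92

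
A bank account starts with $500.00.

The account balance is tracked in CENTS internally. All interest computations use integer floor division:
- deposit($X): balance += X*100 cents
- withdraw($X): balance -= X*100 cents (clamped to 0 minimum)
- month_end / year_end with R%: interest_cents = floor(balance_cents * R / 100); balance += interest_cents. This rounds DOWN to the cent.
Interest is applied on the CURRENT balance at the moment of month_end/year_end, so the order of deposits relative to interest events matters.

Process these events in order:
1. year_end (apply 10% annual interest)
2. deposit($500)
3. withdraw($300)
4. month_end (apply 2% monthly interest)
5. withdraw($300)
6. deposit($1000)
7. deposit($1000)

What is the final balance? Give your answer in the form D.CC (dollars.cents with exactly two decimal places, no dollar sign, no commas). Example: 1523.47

Answer: 2465.00

Derivation:
After 1 (year_end (apply 10% annual interest)): balance=$550.00 total_interest=$50.00
After 2 (deposit($500)): balance=$1050.00 total_interest=$50.00
After 3 (withdraw($300)): balance=$750.00 total_interest=$50.00
After 4 (month_end (apply 2% monthly interest)): balance=$765.00 total_interest=$65.00
After 5 (withdraw($300)): balance=$465.00 total_interest=$65.00
After 6 (deposit($1000)): balance=$1465.00 total_interest=$65.00
After 7 (deposit($1000)): balance=$2465.00 total_interest=$65.00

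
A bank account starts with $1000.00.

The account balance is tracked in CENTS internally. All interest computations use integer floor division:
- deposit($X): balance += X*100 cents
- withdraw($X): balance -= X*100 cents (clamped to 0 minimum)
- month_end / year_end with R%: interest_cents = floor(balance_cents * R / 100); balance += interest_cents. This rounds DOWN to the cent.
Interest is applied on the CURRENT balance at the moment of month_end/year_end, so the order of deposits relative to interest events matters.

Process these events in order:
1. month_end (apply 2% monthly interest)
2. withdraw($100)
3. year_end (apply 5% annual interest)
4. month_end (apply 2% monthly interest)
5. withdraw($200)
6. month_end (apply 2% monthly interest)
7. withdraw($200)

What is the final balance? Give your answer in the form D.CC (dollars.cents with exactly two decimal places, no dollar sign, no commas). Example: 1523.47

After 1 (month_end (apply 2% monthly interest)): balance=$1020.00 total_interest=$20.00
After 2 (withdraw($100)): balance=$920.00 total_interest=$20.00
After 3 (year_end (apply 5% annual interest)): balance=$966.00 total_interest=$66.00
After 4 (month_end (apply 2% monthly interest)): balance=$985.32 total_interest=$85.32
After 5 (withdraw($200)): balance=$785.32 total_interest=$85.32
After 6 (month_end (apply 2% monthly interest)): balance=$801.02 total_interest=$101.02
After 7 (withdraw($200)): balance=$601.02 total_interest=$101.02

Answer: 601.02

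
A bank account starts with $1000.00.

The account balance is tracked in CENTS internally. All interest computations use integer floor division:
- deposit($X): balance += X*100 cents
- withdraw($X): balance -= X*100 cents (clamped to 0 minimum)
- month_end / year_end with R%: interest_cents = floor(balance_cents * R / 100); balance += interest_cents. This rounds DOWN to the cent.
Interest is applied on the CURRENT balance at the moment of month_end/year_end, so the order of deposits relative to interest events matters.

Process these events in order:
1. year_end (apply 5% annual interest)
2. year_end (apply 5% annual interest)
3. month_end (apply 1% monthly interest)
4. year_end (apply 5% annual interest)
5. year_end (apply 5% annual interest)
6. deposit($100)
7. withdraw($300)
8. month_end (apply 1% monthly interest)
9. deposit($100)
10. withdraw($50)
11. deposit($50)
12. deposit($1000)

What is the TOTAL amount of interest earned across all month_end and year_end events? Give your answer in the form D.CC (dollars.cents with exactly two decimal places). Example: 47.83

Answer: 237.91

Derivation:
After 1 (year_end (apply 5% annual interest)): balance=$1050.00 total_interest=$50.00
After 2 (year_end (apply 5% annual interest)): balance=$1102.50 total_interest=$102.50
After 3 (month_end (apply 1% monthly interest)): balance=$1113.52 total_interest=$113.52
After 4 (year_end (apply 5% annual interest)): balance=$1169.19 total_interest=$169.19
After 5 (year_end (apply 5% annual interest)): balance=$1227.64 total_interest=$227.64
After 6 (deposit($100)): balance=$1327.64 total_interest=$227.64
After 7 (withdraw($300)): balance=$1027.64 total_interest=$227.64
After 8 (month_end (apply 1% monthly interest)): balance=$1037.91 total_interest=$237.91
After 9 (deposit($100)): balance=$1137.91 total_interest=$237.91
After 10 (withdraw($50)): balance=$1087.91 total_interest=$237.91
After 11 (deposit($50)): balance=$1137.91 total_interest=$237.91
After 12 (deposit($1000)): balance=$2137.91 total_interest=$237.91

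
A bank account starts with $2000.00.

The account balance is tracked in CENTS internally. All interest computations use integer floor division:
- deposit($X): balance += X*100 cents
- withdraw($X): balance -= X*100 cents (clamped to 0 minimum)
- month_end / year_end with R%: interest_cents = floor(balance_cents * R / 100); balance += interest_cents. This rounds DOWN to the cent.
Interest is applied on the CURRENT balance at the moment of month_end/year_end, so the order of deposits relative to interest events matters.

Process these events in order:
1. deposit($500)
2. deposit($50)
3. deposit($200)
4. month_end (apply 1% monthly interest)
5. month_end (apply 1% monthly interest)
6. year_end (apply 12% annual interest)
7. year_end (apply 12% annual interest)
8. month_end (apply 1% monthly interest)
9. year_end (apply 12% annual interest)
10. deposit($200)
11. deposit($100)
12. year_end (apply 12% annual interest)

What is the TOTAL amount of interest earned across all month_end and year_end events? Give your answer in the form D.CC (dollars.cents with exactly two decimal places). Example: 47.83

After 1 (deposit($500)): balance=$2500.00 total_interest=$0.00
After 2 (deposit($50)): balance=$2550.00 total_interest=$0.00
After 3 (deposit($200)): balance=$2750.00 total_interest=$0.00
After 4 (month_end (apply 1% monthly interest)): balance=$2777.50 total_interest=$27.50
After 5 (month_end (apply 1% monthly interest)): balance=$2805.27 total_interest=$55.27
After 6 (year_end (apply 12% annual interest)): balance=$3141.90 total_interest=$391.90
After 7 (year_end (apply 12% annual interest)): balance=$3518.92 total_interest=$768.92
After 8 (month_end (apply 1% monthly interest)): balance=$3554.10 total_interest=$804.10
After 9 (year_end (apply 12% annual interest)): balance=$3980.59 total_interest=$1230.59
After 10 (deposit($200)): balance=$4180.59 total_interest=$1230.59
After 11 (deposit($100)): balance=$4280.59 total_interest=$1230.59
After 12 (year_end (apply 12% annual interest)): balance=$4794.26 total_interest=$1744.26

Answer: 1744.26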